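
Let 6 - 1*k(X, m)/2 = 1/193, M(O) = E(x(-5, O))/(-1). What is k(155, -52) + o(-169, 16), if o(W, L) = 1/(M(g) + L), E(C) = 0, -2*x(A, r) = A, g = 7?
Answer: 37217/3088 ≈ 12.052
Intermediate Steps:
x(A, r) = -A/2
M(O) = 0 (M(O) = 0/(-1) = 0*(-1) = 0)
k(X, m) = 2314/193 (k(X, m) = 12 - 2/193 = 2314/193)
o(W, L) = 1/L (o(W, L) = 1/(0 + L) = 1/L)
k(155, -52) + o(-169, 16) = 2314/193 + 1/16 = 37217/3088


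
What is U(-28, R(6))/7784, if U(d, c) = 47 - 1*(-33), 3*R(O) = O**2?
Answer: 10/973 ≈ 0.010277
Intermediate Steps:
R(O) = O**2/3
U(d, c) = 80 (U(d, c) = 47 + 33 = 80)
U(-28, R(6))/7784 = 80/7784 = 80*(1/7784) = 10/973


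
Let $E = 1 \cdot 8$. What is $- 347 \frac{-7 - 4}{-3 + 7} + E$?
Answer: $\frac{3849}{4} \approx 962.25$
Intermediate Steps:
$E = 8$
$- 347 \frac{-7 - 4}{-3 + 7} + E = - 347 \frac{-7 - 4}{-3 + 7} + 8 = - 347 \left(- \frac{11}{4}\right) + 8 = - 347 \left(\left(-11\right) \frac{1}{4}\right) + 8 = \left(-347\right) \left(- \frac{11}{4}\right) + 8 = \frac{3817}{4} + 8 = \frac{3849}{4}$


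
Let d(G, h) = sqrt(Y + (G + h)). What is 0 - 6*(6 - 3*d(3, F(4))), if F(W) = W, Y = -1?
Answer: -36 + 18*sqrt(6) ≈ 8.0908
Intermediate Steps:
d(G, h) = sqrt(-1 + G + h) (d(G, h) = sqrt(-1 + (G + h)) = sqrt(-1 + G + h))
0 - 6*(6 - 3*d(3, F(4))) = 0 - 6*(6 - 3*sqrt(-1 + 3 + 4)) = 0 - 6*(6 - 3*sqrt(6)) = 0 + (-36 + 18*sqrt(6)) = -36 + 18*sqrt(6)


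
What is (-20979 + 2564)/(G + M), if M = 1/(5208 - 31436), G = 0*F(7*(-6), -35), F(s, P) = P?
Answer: 482988620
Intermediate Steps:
G = 0 (G = 0*(-35) = 0)
M = -1/26228 (M = 1/(-26228) = -1/26228 ≈ -3.8127e-5)
(-20979 + 2564)/(G + M) = (-20979 + 2564)/(0 - 1/26228) = -18415/(-1/26228) = -18415*(-26228) = 482988620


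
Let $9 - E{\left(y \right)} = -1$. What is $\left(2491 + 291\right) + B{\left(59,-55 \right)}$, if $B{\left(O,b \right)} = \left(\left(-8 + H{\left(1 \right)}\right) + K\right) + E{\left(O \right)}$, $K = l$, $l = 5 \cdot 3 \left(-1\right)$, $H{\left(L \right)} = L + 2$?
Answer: $2772$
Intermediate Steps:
$E{\left(y \right)} = 10$ ($E{\left(y \right)} = 9 - -1 = 9 + 1 = 10$)
$H{\left(L \right)} = 2 + L$
$l = -15$ ($l = 15 \left(-1\right) = -15$)
$K = -15$
$B{\left(O,b \right)} = -10$ ($B{\left(O,b \right)} = \left(\left(-8 + \left(2 + 1\right)\right) - 15\right) + 10 = \left(\left(-8 + 3\right) - 15\right) + 10 = \left(-5 - 15\right) + 10 = -20 + 10 = -10$)
$\left(2491 + 291\right) + B{\left(59,-55 \right)} = \left(2491 + 291\right) - 10 = 2782 - 10 = 2772$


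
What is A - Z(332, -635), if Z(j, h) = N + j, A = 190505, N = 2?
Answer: 190171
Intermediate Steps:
Z(j, h) = 2 + j
A - Z(332, -635) = 190505 - (2 + 332) = 190505 - 1*334 = 190505 - 334 = 190171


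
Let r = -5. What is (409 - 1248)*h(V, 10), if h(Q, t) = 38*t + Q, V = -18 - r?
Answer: -307913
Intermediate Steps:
V = -13 (V = -18 - 1*(-5) = -18 + 5 = -13)
h(Q, t) = Q + 38*t
(409 - 1248)*h(V, 10) = (409 - 1248)*(-13 + 38*10) = -839*(-13 + 380) = -839*367 = -307913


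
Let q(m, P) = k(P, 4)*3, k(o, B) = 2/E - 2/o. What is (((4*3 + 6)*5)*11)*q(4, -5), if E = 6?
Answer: 2178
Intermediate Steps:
k(o, B) = ⅓ - 2/o (k(o, B) = 2/6 - 2/o = 2*(⅙) - 2/o = ⅓ - 2/o)
q(m, P) = (-6 + P)/P (q(m, P) = ((-6 + P)/(3*P))*3 = (-6 + P)/P)
(((4*3 + 6)*5)*11)*q(4, -5) = (((4*3 + 6)*5)*11)*((-6 - 5)/(-5)) = (((12 + 6)*5)*11)*(-⅕*(-11)) = ((18*5)*11)*(11/5) = (90*11)*(11/5) = 990*(11/5) = 2178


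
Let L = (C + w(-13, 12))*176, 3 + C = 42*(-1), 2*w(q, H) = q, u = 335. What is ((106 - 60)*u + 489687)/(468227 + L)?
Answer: 505097/459163 ≈ 1.1000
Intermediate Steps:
w(q, H) = q/2
C = -45 (C = -3 + 42*(-1) = -3 - 42 = -45)
L = -9064 (L = (-45 + (½)*(-13))*176 = (-45 - 13/2)*176 = -103/2*176 = -9064)
((106 - 60)*u + 489687)/(468227 + L) = ((106 - 60)*335 + 489687)/(468227 - 9064) = (46*335 + 489687)/459163 = (15410 + 489687)*(1/459163) = 505097*(1/459163) = 505097/459163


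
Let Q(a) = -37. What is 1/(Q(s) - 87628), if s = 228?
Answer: -1/87665 ≈ -1.1407e-5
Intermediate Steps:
1/(Q(s) - 87628) = 1/(-37 - 87628) = 1/(-87665) = -1/87665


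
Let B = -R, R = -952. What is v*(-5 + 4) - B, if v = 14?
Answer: -966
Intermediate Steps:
B = 952 (B = -1*(-952) = 952)
v*(-5 + 4) - B = 14*(-5 + 4) - 1*952 = 14*(-1) - 952 = -14 - 952 = -966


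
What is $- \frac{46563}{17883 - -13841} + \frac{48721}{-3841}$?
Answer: $- \frac{156770317}{11077444} \approx -14.152$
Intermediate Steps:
$- \frac{46563}{17883 - -13841} + \frac{48721}{-3841} = - \frac{46563}{17883 + 13841} + 48721 \left(- \frac{1}{3841}\right) = - \frac{46563}{31724} - \frac{48721}{3841} = \left(-46563\right) \frac{1}{31724} - \frac{48721}{3841} = - \frac{4233}{2884} - \frac{48721}{3841} = - \frac{156770317}{11077444}$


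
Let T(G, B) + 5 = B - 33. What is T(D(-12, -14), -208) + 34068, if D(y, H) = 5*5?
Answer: 33822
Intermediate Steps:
D(y, H) = 25
T(G, B) = -38 + B (T(G, B) = -5 + (B - 33) = -5 + (-33 + B) = -38 + B)
T(D(-12, -14), -208) + 34068 = (-38 - 208) + 34068 = -246 + 34068 = 33822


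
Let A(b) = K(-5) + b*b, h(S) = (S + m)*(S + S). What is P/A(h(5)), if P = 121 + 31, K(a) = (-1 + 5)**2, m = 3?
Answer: 19/802 ≈ 0.023691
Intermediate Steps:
h(S) = 2*S*(3 + S) (h(S) = (S + 3)*(S + S) = (3 + S)*(2*S) = 2*S*(3 + S))
K(a) = 16 (K(a) = 4**2 = 16)
A(b) = 16 + b**2 (A(b) = 16 + b*b = 16 + b**2)
P = 152
P/A(h(5)) = 152/(16 + (2*5*(3 + 5))**2) = 152/(16 + (2*5*8)**2) = 152/(16 + 80**2) = 152/(16 + 6400) = 152/6416 = 152*(1/6416) = 19/802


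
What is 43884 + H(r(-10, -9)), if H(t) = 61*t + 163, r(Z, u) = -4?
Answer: 43803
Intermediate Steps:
H(t) = 163 + 61*t
43884 + H(r(-10, -9)) = 43884 + (163 + 61*(-4)) = 43884 + (163 - 244) = 43884 - 81 = 43803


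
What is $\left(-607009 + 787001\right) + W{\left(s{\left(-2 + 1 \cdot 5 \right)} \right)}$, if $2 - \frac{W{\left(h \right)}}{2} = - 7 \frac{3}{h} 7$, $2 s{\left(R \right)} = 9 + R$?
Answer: $180045$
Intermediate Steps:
$s{\left(R \right)} = \frac{9}{2} + \frac{R}{2}$ ($s{\left(R \right)} = \frac{9 + R}{2} = \frac{9}{2} + \frac{R}{2}$)
$W{\left(h \right)} = 4 + \frac{294}{h}$ ($W{\left(h \right)} = 4 - 2 - 7 \frac{3}{h} 7 = 4 - 2 - \frac{21}{h} 7 = 4 - 2 \left(- \frac{147}{h}\right) = 4 + \frac{294}{h}$)
$\left(-607009 + 787001\right) + W{\left(s{\left(-2 + 1 \cdot 5 \right)} \right)} = \left(-607009 + 787001\right) + \left(4 + \frac{294}{\frac{9}{2} + \frac{-2 + 1 \cdot 5}{2}}\right) = 179992 + \left(4 + \frac{294}{\frac{9}{2} + \frac{-2 + 5}{2}}\right) = 179992 + \left(4 + \frac{294}{\frac{9}{2} + \frac{1}{2} \cdot 3}\right) = 179992 + \left(4 + \frac{294}{\frac{9}{2} + \frac{3}{2}}\right) = 179992 + \left(4 + \frac{294}{6}\right) = 179992 + \left(4 + 294 \cdot \frac{1}{6}\right) = 179992 + \left(4 + 49\right) = 179992 + 53 = 180045$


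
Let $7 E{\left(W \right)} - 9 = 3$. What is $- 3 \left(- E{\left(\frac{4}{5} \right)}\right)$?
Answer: $\frac{36}{7} \approx 5.1429$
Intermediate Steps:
$E{\left(W \right)} = \frac{12}{7}$ ($E{\left(W \right)} = \frac{9}{7} + \frac{1}{7} \cdot 3 = \frac{9}{7} + \frac{3}{7} = \frac{12}{7}$)
$- 3 \left(- E{\left(\frac{4}{5} \right)}\right) = - 3 \left(\left(-1\right) \frac{12}{7}\right) = \left(-3\right) \left(- \frac{12}{7}\right) = \frac{36}{7}$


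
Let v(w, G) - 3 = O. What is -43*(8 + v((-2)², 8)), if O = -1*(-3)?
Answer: -602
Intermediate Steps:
O = 3
v(w, G) = 6 (v(w, G) = 3 + 3 = 6)
-43*(8 + v((-2)², 8)) = -43*(8 + 6) = -43*14 = -602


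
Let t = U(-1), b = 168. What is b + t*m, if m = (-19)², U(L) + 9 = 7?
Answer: -554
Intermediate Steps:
U(L) = -2 (U(L) = -9 + 7 = -2)
m = 361
t = -2
b + t*m = 168 - 2*361 = 168 - 722 = -554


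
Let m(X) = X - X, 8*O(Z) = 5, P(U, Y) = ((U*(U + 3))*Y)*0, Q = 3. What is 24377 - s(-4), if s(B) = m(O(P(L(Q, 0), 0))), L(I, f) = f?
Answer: 24377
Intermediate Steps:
P(U, Y) = 0 (P(U, Y) = ((U*(3 + U))*Y)*0 = (U*Y*(3 + U))*0 = 0)
O(Z) = 5/8 (O(Z) = (1/8)*5 = 5/8)
m(X) = 0
s(B) = 0
24377 - s(-4) = 24377 - 1*0 = 24377 + 0 = 24377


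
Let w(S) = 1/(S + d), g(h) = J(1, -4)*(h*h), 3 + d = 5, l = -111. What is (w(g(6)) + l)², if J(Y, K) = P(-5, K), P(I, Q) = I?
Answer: 390418081/31684 ≈ 12322.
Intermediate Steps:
J(Y, K) = -5
d = 2 (d = -3 + 5 = 2)
g(h) = -5*h² (g(h) = -5*h*h = -5*h²)
w(S) = 1/(2 + S) (w(S) = 1/(S + 2) = 1/(2 + S))
(w(g(6)) + l)² = (1/(2 - 5*6²) - 111)² = (1/(2 - 5*36) - 111)² = (1/(2 - 180) - 111)² = (1/(-178) - 111)² = (-1/178 - 111)² = (-19759/178)² = 390418081/31684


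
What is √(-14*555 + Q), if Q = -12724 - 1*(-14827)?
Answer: I*√5667 ≈ 75.28*I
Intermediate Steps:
Q = 2103 (Q = -12724 + 14827 = 2103)
√(-14*555 + Q) = √(-14*555 + 2103) = √(-7770 + 2103) = √(-5667) = I*√5667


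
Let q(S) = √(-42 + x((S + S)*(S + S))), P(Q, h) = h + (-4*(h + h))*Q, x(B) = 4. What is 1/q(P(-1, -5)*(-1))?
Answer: -I*√38/38 ≈ -0.16222*I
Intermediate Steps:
P(Q, h) = h - 8*Q*h (P(Q, h) = h + (-8*h)*Q = h - 8*Q*h)
q(S) = I*√38 (q(S) = √(-42 + 4) = √(-38) = I*√38)
1/q(P(-1, -5)*(-1)) = 1/(I*√38) = -I*√38/38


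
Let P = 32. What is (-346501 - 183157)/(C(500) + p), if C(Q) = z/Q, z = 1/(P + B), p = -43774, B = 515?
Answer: 144861463000/11972188999 ≈ 12.100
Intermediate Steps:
z = 1/547 (z = 1/(32 + 515) = 1/547 ≈ 0.0018282)
C(Q) = 1/(547*Q)
(-346501 - 183157)/(C(500) + p) = (-346501 - 183157)/((1/547)/500 - 43774) = -529658/((1/547)*(1/500) - 43774) = -529658/(1/273500 - 43774) = -529658/(-11972188999/273500) = -529658*(-273500/11972188999) = 144861463000/11972188999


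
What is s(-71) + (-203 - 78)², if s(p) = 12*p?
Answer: 78109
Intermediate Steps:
s(-71) + (-203 - 78)² = 12*(-71) + (-203 - 78)² = -852 + (-281)² = -852 + 78961 = 78109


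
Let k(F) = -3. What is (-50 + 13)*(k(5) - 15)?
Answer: 666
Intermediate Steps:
(-50 + 13)*(k(5) - 15) = (-50 + 13)*(-3 - 15) = -37*(-18) = 666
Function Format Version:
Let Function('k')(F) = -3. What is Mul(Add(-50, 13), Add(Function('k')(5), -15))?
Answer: 666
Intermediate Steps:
Mul(Add(-50, 13), Add(Function('k')(5), -15)) = Mul(Add(-50, 13), Add(-3, -15)) = Mul(-37, -18) = 666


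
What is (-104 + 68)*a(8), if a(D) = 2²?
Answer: -144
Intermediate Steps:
a(D) = 4
(-104 + 68)*a(8) = (-104 + 68)*4 = -36*4 = -144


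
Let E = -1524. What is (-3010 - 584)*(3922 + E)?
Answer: -8618412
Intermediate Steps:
(-3010 - 584)*(3922 + E) = (-3010 - 584)*(3922 - 1524) = -3594*2398 = -8618412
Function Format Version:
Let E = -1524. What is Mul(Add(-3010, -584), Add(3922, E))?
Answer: -8618412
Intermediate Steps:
Mul(Add(-3010, -584), Add(3922, E)) = Mul(Add(-3010, -584), Add(3922, -1524)) = Mul(-3594, 2398) = -8618412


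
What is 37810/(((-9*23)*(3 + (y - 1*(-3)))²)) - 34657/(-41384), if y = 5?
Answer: -99525023/148077864 ≈ -0.67211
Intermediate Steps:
37810/(((-9*23)*(3 + (y - 1*(-3)))²)) - 34657/(-41384) = 37810/(((-9*23)*(3 + (5 - 1*(-3)))²)) - 34657/(-41384) = 37810/((-207*(3 + (5 + 3))²)) - 34657*(-1/41384) = 37810/((-207*(3 + 8)²)) + 4951/5912 = 37810/((-207*11²)) + 4951/5912 = 37810/((-207*121)) + 4951/5912 = 37810/(-25047) + 4951/5912 = 37810*(-1/25047) + 4951/5912 = -37810/25047 + 4951/5912 = -99525023/148077864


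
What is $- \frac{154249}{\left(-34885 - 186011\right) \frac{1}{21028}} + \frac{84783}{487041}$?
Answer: $\frac{131646631338035}{8965450728} \approx 14684.0$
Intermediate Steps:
$- \frac{154249}{\left(-34885 - 186011\right) \frac{1}{21028}} + \frac{84783}{487041} = - \frac{154249}{\left(-220896\right) \frac{1}{21028}} + 84783 \cdot \frac{1}{487041} = - \frac{154249}{- \frac{55224}{5257}} + \frac{28261}{162347} = \left(-154249\right) \left(- \frac{5257}{55224}\right) + \frac{28261}{162347} = \frac{810886993}{55224} + \frac{28261}{162347} = \frac{131646631338035}{8965450728}$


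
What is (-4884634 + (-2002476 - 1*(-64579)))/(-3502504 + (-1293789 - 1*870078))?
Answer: 6822531/5666371 ≈ 1.2040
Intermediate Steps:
(-4884634 + (-2002476 - 1*(-64579)))/(-3502504 + (-1293789 - 1*870078)) = (-4884634 + (-2002476 + 64579))/(-3502504 + (-1293789 - 870078)) = (-4884634 - 1937897)/(-3502504 - 2163867) = -6822531/(-5666371) = -6822531*(-1/5666371) = 6822531/5666371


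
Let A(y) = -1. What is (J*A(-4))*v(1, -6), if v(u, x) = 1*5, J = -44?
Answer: 220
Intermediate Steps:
v(u, x) = 5
(J*A(-4))*v(1, -6) = -44*(-1)*5 = 44*5 = 220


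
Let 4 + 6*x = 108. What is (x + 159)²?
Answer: 279841/9 ≈ 31093.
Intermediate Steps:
x = 52/3 (x = -⅔ + (⅙)*108 = -⅔ + 18 = 52/3 ≈ 17.333)
(x + 159)² = (52/3 + 159)² = (529/3)² = 279841/9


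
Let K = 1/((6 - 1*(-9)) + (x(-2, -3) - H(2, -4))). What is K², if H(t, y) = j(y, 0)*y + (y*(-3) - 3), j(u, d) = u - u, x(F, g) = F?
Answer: 1/16 ≈ 0.062500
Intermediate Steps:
j(u, d) = 0
H(t, y) = -3 - 3*y (H(t, y) = 0*y + (y*(-3) - 3) = 0 + (-3*y - 3) = 0 + (-3 - 3*y) = -3 - 3*y)
K = ¼ (K = 1/((6 - 1*(-9)) + (-2 - (-3 - 3*(-4)))) = 1/((6 + 9) + (-2 - (-3 + 12))) = 1/(15 + (-2 - 1*9)) = 1/(15 + (-2 - 9)) = 1/(15 - 11) = 1/4 = ¼ ≈ 0.25000)
K² = (¼)² = 1/16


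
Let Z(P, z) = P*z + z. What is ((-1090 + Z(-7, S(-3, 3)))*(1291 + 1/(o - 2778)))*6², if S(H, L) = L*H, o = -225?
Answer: -6885324672/143 ≈ -4.8149e+7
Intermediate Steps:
S(H, L) = H*L
Z(P, z) = z + P*z
((-1090 + Z(-7, S(-3, 3)))*(1291 + 1/(o - 2778)))*6² = ((-1090 + (-3*3)*(1 - 7))*(1291 + 1/(-225 - 2778)))*6² = ((-1090 - 9*(-6))*(1291 + 1/(-3003)))*36 = ((-1090 + 54)*(1291 - 1/3003))*36 = -1036*3876872/3003*36 = -573777056/429*36 = -6885324672/143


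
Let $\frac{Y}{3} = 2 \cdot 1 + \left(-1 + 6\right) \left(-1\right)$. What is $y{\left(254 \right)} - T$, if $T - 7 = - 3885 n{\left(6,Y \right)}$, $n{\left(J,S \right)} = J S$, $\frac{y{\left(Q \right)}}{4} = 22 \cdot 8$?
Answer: $-209093$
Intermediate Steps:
$y{\left(Q \right)} = 704$ ($y{\left(Q \right)} = 4 \cdot 22 \cdot 8 = 4 \cdot 176 = 704$)
$Y = -9$ ($Y = 3 \left(2 \cdot 1 + \left(-1 + 6\right) \left(-1\right)\right) = 3 \left(2 + 5 \left(-1\right)\right) = 3 \left(2 - 5\right) = 3 \left(-3\right) = -9$)
$T = 209797$ ($T = 7 - 3885 \cdot 6 \left(-9\right) = 7 - -209790 = 7 + 209790 = 209797$)
$y{\left(254 \right)} - T = 704 - 209797 = -209093$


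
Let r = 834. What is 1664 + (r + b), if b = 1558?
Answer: 4056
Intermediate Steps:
1664 + (r + b) = 1664 + (834 + 1558) = 1664 + 2392 = 4056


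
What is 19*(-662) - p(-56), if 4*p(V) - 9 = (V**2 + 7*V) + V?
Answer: -53009/4 ≈ -13252.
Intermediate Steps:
p(V) = 9/4 + 2*V + V**2/4 (p(V) = 9/4 + ((V**2 + 7*V) + V)/4 = 9/4 + (V**2 + 8*V)/4 = 9/4 + (2*V + V**2/4) = 9/4 + 2*V + V**2/4)
19*(-662) - p(-56) = 19*(-662) - (9/4 + 2*(-56) + (1/4)*(-56)**2) = -12578 - (9/4 - 112 + (1/4)*3136) = -12578 - (9/4 - 112 + 784) = -12578 - 1*2697/4 = -12578 - 2697/4 = -53009/4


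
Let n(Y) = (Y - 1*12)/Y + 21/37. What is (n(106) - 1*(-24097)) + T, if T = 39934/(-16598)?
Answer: 392147260344/16274339 ≈ 24096.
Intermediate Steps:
n(Y) = 21/37 + (-12 + Y)/Y (n(Y) = (Y - 12)/Y + 21*(1/37) = (-12 + Y)/Y + 21/37 = 21/37 + (-12 + Y)/Y)
T = -19967/8299 (T = 39934*(-1/16598) = -19967/8299 ≈ -2.4060)
(n(106) - 1*(-24097)) + T = ((58/37 - 12/106) - 1*(-24097)) - 19967/8299 = ((58/37 - 12*1/106) + 24097) - 19967/8299 = ((58/37 - 6/53) + 24097) - 19967/8299 = (2852/1961 + 24097) - 19967/8299 = 47257069/1961 - 19967/8299 = 392147260344/16274339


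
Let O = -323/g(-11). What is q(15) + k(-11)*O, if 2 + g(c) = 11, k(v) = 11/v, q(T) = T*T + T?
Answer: 2483/9 ≈ 275.89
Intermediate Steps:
q(T) = T + T**2 (q(T) = T**2 + T = T + T**2)
g(c) = 9 (g(c) = -2 + 11 = 9)
O = -323/9 ≈ -35.889
q(15) + k(-11)*O = 15*(1 + 15) + (11/(-11))*(-323/9) = 15*16 + (11*(-1/11))*(-323/9) = 240 - 1*(-323/9) = 240 + 323/9 = 2483/9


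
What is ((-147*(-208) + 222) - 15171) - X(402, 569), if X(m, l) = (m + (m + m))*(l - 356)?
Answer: -241251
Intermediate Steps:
X(m, l) = 3*m*(-356 + l) (X(m, l) = (m + 2*m)*(-356 + l) = (3*m)*(-356 + l) = 3*m*(-356 + l))
((-147*(-208) + 222) - 15171) - X(402, 569) = ((-147*(-208) + 222) - 15171) - 3*402*(-356 + 569) = ((30576 + 222) - 15171) - 3*402*213 = (30798 - 15171) - 1*256878 = 15627 - 256878 = -241251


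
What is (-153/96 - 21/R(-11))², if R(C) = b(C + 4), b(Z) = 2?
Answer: 149769/1024 ≈ 146.26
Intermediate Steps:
R(C) = 2
(-153/96 - 21/R(-11))² = (-153/96 - 21/2)² = (-153*1/96 - 21*½)² = (-51/32 - 21/2)² = (-387/32)² = 149769/1024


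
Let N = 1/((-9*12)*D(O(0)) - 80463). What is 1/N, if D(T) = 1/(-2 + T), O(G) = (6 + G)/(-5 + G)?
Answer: -321717/4 ≈ -80429.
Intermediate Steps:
O(G) = (6 + G)/(-5 + G)
N = -4/321717 (N = 1/((-9*12)/(-2 + (6 + 0)/(-5 + 0)) - 80463) = 1/(-108/(-2 + 6/(-5)) - 80463) = 1/(-108/(-2 - ⅕*6) - 80463) = 1/(-108/(-2 - 6/5) - 80463) = 1/(-108/(-16/5) - 80463) = 1/(-108*(-5/16) - 80463) = 1/(135/4 - 80463) = 1/(-321717/4) = -4/321717 ≈ -1.2433e-5)
1/N = 1/(-4/321717) = -321717/4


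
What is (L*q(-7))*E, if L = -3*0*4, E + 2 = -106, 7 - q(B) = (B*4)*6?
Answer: 0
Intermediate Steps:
q(B) = 7 - 24*B (q(B) = 7 - B*4*6 = 7 - 4*B*6 = 7 - 24*B)
E = -108 (E = -2 - 106 = -108)
L = 0 (L = 0*4 = 0)
(L*q(-7))*E = (0*(7 - 24*(-7)))*(-108) = (0*(7 + 168))*(-108) = (0*175)*(-108) = 0*(-108) = 0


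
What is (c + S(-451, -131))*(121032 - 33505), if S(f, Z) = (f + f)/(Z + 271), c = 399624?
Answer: 2448412814683/70 ≈ 3.4977e+10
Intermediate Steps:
S(f, Z) = 2*f/(271 + Z) (S(f, Z) = (2*f)/(271 + Z) = 2*f/(271 + Z))
(c + S(-451, -131))*(121032 - 33505) = (399624 + 2*(-451)/(271 - 131))*(121032 - 33505) = (399624 + 2*(-451)/140)*87527 = (399624 + 2*(-451)*(1/140))*87527 = (399624 - 451/70)*87527 = (27973229/70)*87527 = 2448412814683/70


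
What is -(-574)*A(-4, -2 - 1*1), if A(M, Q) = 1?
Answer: 574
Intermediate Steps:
-(-574)*A(-4, -2 - 1*1) = -(-574) = -574*(-1) = 574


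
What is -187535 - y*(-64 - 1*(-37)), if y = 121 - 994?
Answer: -211106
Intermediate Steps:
y = -873
-187535 - y*(-64 - 1*(-37)) = -187535 - (-873)*(-64 - 1*(-37)) = -187535 - (-873)*(-64 + 37) = -187535 - (-873)*(-27) = -187535 - 1*23571 = -187535 - 23571 = -211106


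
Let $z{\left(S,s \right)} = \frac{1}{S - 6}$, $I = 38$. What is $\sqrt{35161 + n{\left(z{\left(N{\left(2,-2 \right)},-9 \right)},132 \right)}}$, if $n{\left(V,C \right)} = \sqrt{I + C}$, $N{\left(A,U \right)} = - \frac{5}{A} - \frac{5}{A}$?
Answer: $\sqrt{35161 + \sqrt{170}} \approx 187.55$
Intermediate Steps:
$N{\left(A,U \right)} = - \frac{10}{A}$
$z{\left(S,s \right)} = \frac{1}{-6 + S}$
$n{\left(V,C \right)} = \sqrt{38 + C}$
$\sqrt{35161 + n{\left(z{\left(N{\left(2,-2 \right)},-9 \right)},132 \right)}} = \sqrt{35161 + \sqrt{38 + 132}} = \sqrt{35161 + \sqrt{170}}$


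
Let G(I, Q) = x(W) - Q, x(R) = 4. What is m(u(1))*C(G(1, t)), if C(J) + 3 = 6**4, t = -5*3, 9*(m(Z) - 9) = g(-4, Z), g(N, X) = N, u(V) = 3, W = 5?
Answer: 33187/3 ≈ 11062.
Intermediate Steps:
m(Z) = 77/9 (m(Z) = 9 + (1/9)*(-4) = 9 - 4/9 = 77/9)
t = -15
G(I, Q) = 4 - Q
C(J) = 1293 (C(J) = -3 + 6**4 = -3 + 1296 = 1293)
m(u(1))*C(G(1, t)) = (77/9)*1293 = 33187/3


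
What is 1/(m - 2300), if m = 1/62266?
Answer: -62266/143211799 ≈ -0.00043478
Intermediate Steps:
m = 1/62266 ≈ 1.6060e-5
1/(m - 2300) = 1/(1/62266 - 2300) = 1/(-143211799/62266) = -62266/143211799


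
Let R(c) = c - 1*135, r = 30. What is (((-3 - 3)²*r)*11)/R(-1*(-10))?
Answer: -2376/25 ≈ -95.040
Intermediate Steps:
R(c) = -135 + c (R(c) = c - 135 = -135 + c)
(((-3 - 3)²*r)*11)/R(-1*(-10)) = (((-3 - 3)²*30)*11)/(-135 - 1*(-10)) = (((-6)²*30)*11)/(-135 + 10) = ((36*30)*11)/(-125) = (1080*11)*(-1/125) = 11880*(-1/125) = -2376/25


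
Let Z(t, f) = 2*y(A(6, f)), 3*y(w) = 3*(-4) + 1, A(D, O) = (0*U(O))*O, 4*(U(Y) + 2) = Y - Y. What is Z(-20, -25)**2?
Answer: 484/9 ≈ 53.778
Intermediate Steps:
U(Y) = -2 (U(Y) = -2 + (Y - Y)/4 = -2 + (1/4)*0 = -2 + 0 = -2)
A(D, O) = 0 (A(D, O) = (0*(-2))*O = 0*O = 0)
y(w) = -11/3 (y(w) = (3*(-4) + 1)/3 = (-12 + 1)/3 = (1/3)*(-11) = -11/3)
Z(t, f) = -22/3 (Z(t, f) = 2*(-11/3) = -22/3)
Z(-20, -25)**2 = (-22/3)**2 = 484/9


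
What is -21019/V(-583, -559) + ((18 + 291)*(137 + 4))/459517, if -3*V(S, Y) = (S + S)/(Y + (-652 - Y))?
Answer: 9446124291621/267898411 ≈ 35260.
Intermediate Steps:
V(S, Y) = S/978 (V(S, Y) = -(S + S)/(3*(Y + (-652 - Y))) = -2*S/(3*(-652)) = -2*S*(-1)/(3*652) = -(-1)*S/978 = S/978)
-21019/V(-583, -559) + ((18 + 291)*(137 + 4))/459517 = -21019/((1/978)*(-583)) + ((18 + 291)*(137 + 4))/459517 = -21019/(-583/978) + (309*141)*(1/459517) = -21019*(-978/583) + 43569*(1/459517) = 20556582/583 + 43569/459517 = 9446124291621/267898411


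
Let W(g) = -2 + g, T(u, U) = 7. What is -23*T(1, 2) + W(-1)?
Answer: -164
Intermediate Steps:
-23*T(1, 2) + W(-1) = -23*7 + (-2 - 1) = -161 - 3 = -164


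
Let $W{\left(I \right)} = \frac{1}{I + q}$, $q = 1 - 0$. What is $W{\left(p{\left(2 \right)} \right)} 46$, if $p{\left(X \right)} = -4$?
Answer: $- \frac{46}{3} \approx -15.333$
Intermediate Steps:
$q = 1$ ($q = 1 + 0 = 1$)
$W{\left(I \right)} = \frac{1}{1 + I}$ ($W{\left(I \right)} = \frac{1}{I + 1} = \frac{1}{1 + I}$)
$W{\left(p{\left(2 \right)} \right)} 46 = \frac{1}{1 - 4} \cdot 46 = \frac{1}{-3} \cdot 46 = \left(- \frac{1}{3}\right) 46 = - \frac{46}{3}$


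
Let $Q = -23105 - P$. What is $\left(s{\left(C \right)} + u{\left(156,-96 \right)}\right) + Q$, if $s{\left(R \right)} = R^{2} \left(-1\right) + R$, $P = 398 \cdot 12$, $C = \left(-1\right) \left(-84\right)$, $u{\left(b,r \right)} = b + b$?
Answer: $-34541$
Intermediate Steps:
$u{\left(b,r \right)} = 2 b$
$C = 84$
$P = 4776$
$s{\left(R \right)} = R - R^{2}$ ($s{\left(R \right)} = - R^{2} + R = R - R^{2}$)
$Q = -27881$ ($Q = -23105 - 4776 = -27881$)
$\left(s{\left(C \right)} + u{\left(156,-96 \right)}\right) + Q = \left(84 \left(1 - 84\right) + 2 \cdot 156\right) - 27881 = \left(84 \left(1 - 84\right) + 312\right) - 27881 = \left(84 \left(-83\right) + 312\right) - 27881 = \left(-6972 + 312\right) - 27881 = -6660 - 27881 = -34541$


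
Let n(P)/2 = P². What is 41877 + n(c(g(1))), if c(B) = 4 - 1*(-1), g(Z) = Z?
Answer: 41927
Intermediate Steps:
c(B) = 5 (c(B) = 4 + 1 = 5)
n(P) = 2*P²
41877 + n(c(g(1))) = 41877 + 2*5² = 41877 + 2*25 = 41877 + 50 = 41927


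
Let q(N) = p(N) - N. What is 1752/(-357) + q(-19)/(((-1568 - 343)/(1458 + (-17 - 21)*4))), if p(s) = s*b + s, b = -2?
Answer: -1003108/32487 ≈ -30.877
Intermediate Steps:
p(s) = -s (p(s) = s*(-2) + s = -2*s + s = -s)
q(N) = -2*N (q(N) = -N - N = -2*N)
1752/(-357) + q(-19)/(((-1568 - 343)/(1458 + (-17 - 21)*4))) = 1752/(-357) + (-2*(-19))/(((-1568 - 343)/(1458 + (-17 - 21)*4))) = 1752*(-1/357) + 38/((-1911/(1458 - 38*4))) = -584/119 + 38/((-1911/(1458 - 152))) = -584/119 + 38/((-1911/1306)) = -584/119 + 38/((-1911*1/1306)) = -584/119 + 38/(-1911/1306) = -584/119 + 38*(-1306/1911) = -584/119 - 49628/1911 = -1003108/32487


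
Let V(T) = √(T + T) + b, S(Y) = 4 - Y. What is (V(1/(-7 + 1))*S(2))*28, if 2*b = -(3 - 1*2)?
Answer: -28 + 56*I*√3/3 ≈ -28.0 + 32.332*I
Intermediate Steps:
b = -½ (b = (-(3 - 1*2))/2 = (-(3 - 2))/2 = (-1*1)/2 = (½)*(-1) = -½ ≈ -0.50000)
V(T) = -½ + √2*√T (V(T) = √(T + T) - ½ = √(2*T) - ½ = √2*√T - ½ = -½ + √2*√T)
(V(1/(-7 + 1))*S(2))*28 = ((-½ + √2*√(1/(-7 + 1)))*(4 - 1*2))*28 = ((-½ + √2*√(1/(-6)))*(4 - 2))*28 = ((-½ + √2*√(-⅙))*2)*28 = ((-½ + √2*(I*√6/6))*2)*28 = ((-½ + I*√3/3)*2)*28 = (-1 + 2*I*√3/3)*28 = -28 + 56*I*√3/3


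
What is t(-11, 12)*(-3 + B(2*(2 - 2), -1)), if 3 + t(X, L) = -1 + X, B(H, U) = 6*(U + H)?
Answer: 135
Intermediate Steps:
B(H, U) = 6*H + 6*U (B(H, U) = 6*(H + U) = 6*H + 6*U)
t(X, L) = -4 + X (t(X, L) = -3 + (-1 + X) = -4 + X)
t(-11, 12)*(-3 + B(2*(2 - 2), -1)) = (-4 - 11)*(-3 + (6*(2*(2 - 2)) + 6*(-1))) = -15*(-3 + (6*(2*0) - 6)) = -15*(-3 + (6*0 - 6)) = -15*(-3 + (0 - 6)) = -15*(-3 - 6) = -15*(-9) = 135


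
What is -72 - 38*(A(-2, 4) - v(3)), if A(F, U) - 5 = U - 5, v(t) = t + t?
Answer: 4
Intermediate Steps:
v(t) = 2*t
A(F, U) = U (A(F, U) = 5 + (U - 5) = 5 + (-5 + U) = U)
-72 - 38*(A(-2, 4) - v(3)) = -72 - 38*(4 - 2*3) = -72 - 38*(4 - 1*6) = -72 - 38*(4 - 6) = -72 - 38*(-2) = -72 + 76 = 4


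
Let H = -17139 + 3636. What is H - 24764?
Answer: -38267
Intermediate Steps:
H = -13503
H - 24764 = -13503 - 24764 = -38267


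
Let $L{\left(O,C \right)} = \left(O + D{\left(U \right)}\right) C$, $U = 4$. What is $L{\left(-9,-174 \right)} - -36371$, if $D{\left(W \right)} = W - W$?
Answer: $37937$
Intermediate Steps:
$D{\left(W \right)} = 0$
$L{\left(O,C \right)} = C O$ ($L{\left(O,C \right)} = \left(O + 0\right) C = O C = C O$)
$L{\left(-9,-174 \right)} - -36371 = \left(-174\right) \left(-9\right) - -36371 = 1566 + 36371 = 37937$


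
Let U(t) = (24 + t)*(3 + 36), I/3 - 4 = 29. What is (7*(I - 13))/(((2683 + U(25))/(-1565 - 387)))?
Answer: -587552/2297 ≈ -255.79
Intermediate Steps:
I = 99 (I = 12 + 3*29 = 12 + 87 = 99)
U(t) = 936 + 39*t (U(t) = (24 + t)*39 = 936 + 39*t)
(7*(I - 13))/(((2683 + U(25))/(-1565 - 387))) = (7*(99 - 13))/(((2683 + (936 + 39*25))/(-1565 - 387))) = (7*86)/(((2683 + (936 + 975))/(-1952))) = 602/(((2683 + 1911)*(-1/1952))) = 602/((4594*(-1/1952))) = 602/(-2297/976) = 602*(-976/2297) = -587552/2297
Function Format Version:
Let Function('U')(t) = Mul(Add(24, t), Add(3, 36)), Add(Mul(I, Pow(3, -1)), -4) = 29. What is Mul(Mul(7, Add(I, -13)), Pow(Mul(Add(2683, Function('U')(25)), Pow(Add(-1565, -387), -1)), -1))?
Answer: Rational(-587552, 2297) ≈ -255.79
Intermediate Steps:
I = 99 (I = Add(12, Mul(3, 29)) = Add(12, 87) = 99)
Function('U')(t) = Add(936, Mul(39, t)) (Function('U')(t) = Mul(Add(24, t), 39) = Add(936, Mul(39, t)))
Mul(Mul(7, Add(I, -13)), Pow(Mul(Add(2683, Function('U')(25)), Pow(Add(-1565, -387), -1)), -1)) = Mul(Mul(7, Add(99, -13)), Pow(Mul(Add(2683, Add(936, Mul(39, 25))), Pow(Add(-1565, -387), -1)), -1)) = Mul(Mul(7, 86), Pow(Mul(Add(2683, Add(936, 975)), Pow(-1952, -1)), -1)) = Mul(602, Pow(Mul(Add(2683, 1911), Rational(-1, 1952)), -1)) = Mul(602, Pow(Mul(4594, Rational(-1, 1952)), -1)) = Mul(602, Pow(Rational(-2297, 976), -1)) = Mul(602, Rational(-976, 2297)) = Rational(-587552, 2297)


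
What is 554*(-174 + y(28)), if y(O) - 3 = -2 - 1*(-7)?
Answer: -91964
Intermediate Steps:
y(O) = 8 (y(O) = 3 + (-2 - 1*(-7)) = 3 + (-2 + 7) = 3 + 5 = 8)
554*(-174 + y(28)) = 554*(-174 + 8) = 554*(-166) = -91964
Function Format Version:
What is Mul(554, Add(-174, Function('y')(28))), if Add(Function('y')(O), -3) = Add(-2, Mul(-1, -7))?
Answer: -91964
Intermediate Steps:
Function('y')(O) = 8 (Function('y')(O) = Add(3, Add(-2, Mul(-1, -7))) = Add(3, Add(-2, 7)) = Add(3, 5) = 8)
Mul(554, Add(-174, Function('y')(28))) = Mul(554, Add(-174, 8)) = Mul(554, -166) = -91964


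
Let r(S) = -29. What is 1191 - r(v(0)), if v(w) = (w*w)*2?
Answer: 1220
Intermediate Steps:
v(w) = 2*w**2 (v(w) = w**2*2 = 2*w**2)
1191 - r(v(0)) = 1191 - 1*(-29) = 1191 + 29 = 1220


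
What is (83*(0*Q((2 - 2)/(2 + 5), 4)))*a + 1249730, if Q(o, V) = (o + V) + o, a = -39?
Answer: 1249730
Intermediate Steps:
Q(o, V) = V + 2*o (Q(o, V) = (V + o) + o = V + 2*o)
(83*(0*Q((2 - 2)/(2 + 5), 4)))*a + 1249730 = (83*(0*(4 + 2*((2 - 2)/(2 + 5)))))*(-39) + 1249730 = (83*(0*(4 + 2*(0/7))))*(-39) + 1249730 = (83*(0*(4 + 2*(0*(1/7)))))*(-39) + 1249730 = (83*(0*(4 + 2*0)))*(-39) + 1249730 = (83*(0*(4 + 0)))*(-39) + 1249730 = (83*(0*4))*(-39) + 1249730 = (83*0)*(-39) + 1249730 = 0*(-39) + 1249730 = 0 + 1249730 = 1249730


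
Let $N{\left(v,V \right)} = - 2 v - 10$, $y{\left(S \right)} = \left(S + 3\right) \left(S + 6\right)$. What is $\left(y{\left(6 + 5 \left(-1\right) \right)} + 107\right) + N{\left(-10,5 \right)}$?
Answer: $145$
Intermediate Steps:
$y{\left(S \right)} = \left(3 + S\right) \left(6 + S\right)$
$N{\left(v,V \right)} = -10 - 2 v$
$\left(y{\left(6 + 5 \left(-1\right) \right)} + 107\right) + N{\left(-10,5 \right)} = \left(\left(18 + \left(6 + 5 \left(-1\right)\right)^{2} + 9 \left(6 + 5 \left(-1\right)\right)\right) + 107\right) - -10 = \left(\left(18 + \left(6 - 5\right)^{2} + 9 \left(6 - 5\right)\right) + 107\right) + \left(-10 + 20\right) = \left(\left(18 + 1^{2} + 9 \cdot 1\right) + 107\right) + 10 = \left(\left(18 + 1 + 9\right) + 107\right) + 10 = \left(28 + 107\right) + 10 = 135 + 10 = 145$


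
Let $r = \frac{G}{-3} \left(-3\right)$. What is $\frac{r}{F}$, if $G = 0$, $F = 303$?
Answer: $0$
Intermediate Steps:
$r = 0$ ($r = \frac{1}{-3} \cdot 0 \left(-3\right) = \left(- \frac{1}{3}\right) 0 \left(-3\right) = 0 \left(-3\right) = 0$)
$\frac{r}{F} = \frac{1}{303} \cdot 0 = 0$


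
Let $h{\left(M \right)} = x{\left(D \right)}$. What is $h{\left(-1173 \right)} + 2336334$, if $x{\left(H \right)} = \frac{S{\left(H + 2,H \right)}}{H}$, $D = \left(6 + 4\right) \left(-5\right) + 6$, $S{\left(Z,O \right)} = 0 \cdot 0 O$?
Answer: $2336334$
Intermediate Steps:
$S{\left(Z,O \right)} = 0$ ($S{\left(Z,O \right)} = 0 O = 0$)
$D = -44$ ($D = 10 \left(-5\right) + 6 = -50 + 6 = -44$)
$x{\left(H \right)} = 0$ ($x{\left(H \right)} = \frac{0}{H} = 0$)
$h{\left(M \right)} = 0$
$h{\left(-1173 \right)} + 2336334 = 0 + 2336334 = 2336334$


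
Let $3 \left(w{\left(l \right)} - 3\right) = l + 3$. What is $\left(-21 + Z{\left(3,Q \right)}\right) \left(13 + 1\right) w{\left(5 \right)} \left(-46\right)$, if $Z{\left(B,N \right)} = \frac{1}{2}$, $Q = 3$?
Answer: $\frac{224434}{3} \approx 74811.0$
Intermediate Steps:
$w{\left(l \right)} = 4 + \frac{l}{3}$ ($w{\left(l \right)} = 3 + \frac{l + 3}{3} = 3 + \frac{3 + l}{3} = 3 + \left(1 + \frac{l}{3}\right) = 4 + \frac{l}{3}$)
$Z{\left(B,N \right)} = \frac{1}{2}$
$\left(-21 + Z{\left(3,Q \right)}\right) \left(13 + 1\right) w{\left(5 \right)} \left(-46\right) = \left(-21 + \frac{1}{2}\right) \left(13 + 1\right) \left(4 + \frac{1}{3} \cdot 5\right) \left(-46\right) = \left(- \frac{41}{2}\right) 14 \left(4 + \frac{5}{3}\right) \left(-46\right) = \left(-287\right) \frac{17}{3} \left(-46\right) = \left(- \frac{4879}{3}\right) \left(-46\right) = \frac{224434}{3}$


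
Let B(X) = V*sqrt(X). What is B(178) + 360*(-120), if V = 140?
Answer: -43200 + 140*sqrt(178) ≈ -41332.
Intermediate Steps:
B(X) = 140*sqrt(X)
B(178) + 360*(-120) = 140*sqrt(178) + 360*(-120) = 140*sqrt(178) - 43200 = -43200 + 140*sqrt(178)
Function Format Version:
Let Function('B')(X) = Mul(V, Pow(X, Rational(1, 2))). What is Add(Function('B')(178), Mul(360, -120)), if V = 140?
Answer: Add(-43200, Mul(140, Pow(178, Rational(1, 2)))) ≈ -41332.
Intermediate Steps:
Function('B')(X) = Mul(140, Pow(X, Rational(1, 2)))
Add(Function('B')(178), Mul(360, -120)) = Add(Mul(140, Pow(178, Rational(1, 2))), Mul(360, -120)) = Add(Mul(140, Pow(178, Rational(1, 2))), -43200) = Add(-43200, Mul(140, Pow(178, Rational(1, 2))))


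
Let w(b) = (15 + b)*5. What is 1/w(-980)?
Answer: -1/4825 ≈ -0.00020725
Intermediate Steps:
w(b) = 75 + 5*b
1/w(-980) = 1/(75 + 5*(-980)) = 1/(75 - 4900) = 1/(-4825) = -1/4825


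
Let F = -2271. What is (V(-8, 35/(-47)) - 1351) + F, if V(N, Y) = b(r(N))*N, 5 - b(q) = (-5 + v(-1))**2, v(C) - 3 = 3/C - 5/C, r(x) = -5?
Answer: -3662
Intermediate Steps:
v(C) = 3 - 2/C (v(C) = 3 + (3/C - 5/C) = 3 - 2/C)
b(q) = 5 (b(q) = 5 - (-5 + (3 - 2/(-1)))**2 = 5 - (-5 + (3 - 2*(-1)))**2 = 5 - (-5 + (3 + 2))**2 = 5 - (-5 + 5)**2 = 5 - 1*0**2 = 5 - 1*0 = 5 + 0 = 5)
V(N, Y) = 5*N
(V(-8, 35/(-47)) - 1351) + F = (5*(-8) - 1351) - 2271 = (-40 - 1351) - 2271 = -1391 - 2271 = -3662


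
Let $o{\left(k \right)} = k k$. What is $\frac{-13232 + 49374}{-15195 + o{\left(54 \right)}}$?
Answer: $- \frac{36142}{12279} \approx -2.9434$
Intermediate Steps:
$o{\left(k \right)} = k^{2}$
$\frac{-13232 + 49374}{-15195 + o{\left(54 \right)}} = \frac{-13232 + 49374}{-15195 + 54^{2}} = \frac{36142}{-15195 + 2916} = \frac{36142}{-12279} = 36142 \left(- \frac{1}{12279}\right) = - \frac{36142}{12279}$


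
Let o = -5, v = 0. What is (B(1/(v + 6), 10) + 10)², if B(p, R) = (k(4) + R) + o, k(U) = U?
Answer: 361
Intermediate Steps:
B(p, R) = -1 + R (B(p, R) = (4 + R) - 5 = -1 + R)
(B(1/(v + 6), 10) + 10)² = ((-1 + 10) + 10)² = (9 + 10)² = 19² = 361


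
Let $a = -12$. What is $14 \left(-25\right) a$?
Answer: $4200$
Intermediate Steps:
$14 \left(-25\right) a = 14 \left(-25\right) \left(-12\right) = \left(-350\right) \left(-12\right) = 4200$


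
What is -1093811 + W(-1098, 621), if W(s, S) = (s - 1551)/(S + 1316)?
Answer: -2118714556/1937 ≈ -1.0938e+6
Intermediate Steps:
W(s, S) = (-1551 + s)/(1316 + S)
-1093811 + W(-1098, 621) = -1093811 + (-1551 - 1098)/(1316 + 621) = -1093811 - 2649/1937 = -2118714556/1937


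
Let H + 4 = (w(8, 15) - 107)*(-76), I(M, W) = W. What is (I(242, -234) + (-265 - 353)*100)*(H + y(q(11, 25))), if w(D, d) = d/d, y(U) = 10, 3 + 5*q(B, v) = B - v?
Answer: -500118108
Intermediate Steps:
q(B, v) = -⅗ - v/5 + B/5 (q(B, v) = -⅗ + (B - v)/5 = -⅗ + (-v/5 + B/5) = -⅗ - v/5 + B/5)
w(D, d) = 1
H = 8052 (H = -4 + (1 - 107)*(-76) = -4 - 106*(-76) = -4 + 8056 = 8052)
(I(242, -234) + (-265 - 353)*100)*(H + y(q(11, 25))) = (-234 + (-265 - 353)*100)*(8052 + 10) = (-234 - 618*100)*8062 = (-234 - 61800)*8062 = -62034*8062 = -500118108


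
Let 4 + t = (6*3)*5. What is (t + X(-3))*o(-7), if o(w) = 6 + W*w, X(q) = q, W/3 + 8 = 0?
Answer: 14442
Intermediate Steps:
t = 86 (t = -4 + (6*3)*5 = -4 + 18*5 = -4 + 90 = 86)
W = -24 (W = -24 + 3*0 = -24 + 0 = -24)
o(w) = 6 - 24*w
(t + X(-3))*o(-7) = (86 - 3)*(6 - 24*(-7)) = 83*(6 + 168) = 83*174 = 14442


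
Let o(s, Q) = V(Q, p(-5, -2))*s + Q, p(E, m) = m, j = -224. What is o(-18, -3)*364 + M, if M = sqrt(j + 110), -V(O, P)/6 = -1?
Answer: -40404 + I*sqrt(114) ≈ -40404.0 + 10.677*I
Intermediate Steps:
V(O, P) = 6 (V(O, P) = -6*(-1) = 6)
M = I*sqrt(114) (M = sqrt(-224 + 110) = sqrt(-114) = I*sqrt(114) ≈ 10.677*I)
o(s, Q) = Q + 6*s (o(s, Q) = 6*s + Q = Q + 6*s)
o(-18, -3)*364 + M = (-3 + 6*(-18))*364 + I*sqrt(114) = (-3 - 108)*364 + I*sqrt(114) = -111*364 + I*sqrt(114) = -40404 + I*sqrt(114)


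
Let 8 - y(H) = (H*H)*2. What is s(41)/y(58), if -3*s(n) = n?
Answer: 41/20160 ≈ 0.0020337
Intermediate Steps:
s(n) = -n/3
y(H) = 8 - 2*H² (y(H) = 8 - H*H*2 = 8 - H²*2 = 8 - 2*H²)
s(41)/y(58) = (-⅓*41)/(8 - 2*58²) = -41/(3*(8 - 2*3364)) = -41/(3*(8 - 6728)) = -41/3/(-6720) = -41/3*(-1/6720) = 41/20160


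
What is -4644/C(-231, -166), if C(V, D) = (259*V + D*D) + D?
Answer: 1548/10813 ≈ 0.14316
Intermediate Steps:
C(V, D) = D + D² + 259*V (C(V, D) = (259*V + D²) + D = (D² + 259*V) + D = D + D² + 259*V)
-4644/C(-231, -166) = -4644/(-166 + (-166)² + 259*(-231)) = -4644/(-166 + 27556 - 59829) = -4644/(-32439) = -4644*(-1/32439) = 1548/10813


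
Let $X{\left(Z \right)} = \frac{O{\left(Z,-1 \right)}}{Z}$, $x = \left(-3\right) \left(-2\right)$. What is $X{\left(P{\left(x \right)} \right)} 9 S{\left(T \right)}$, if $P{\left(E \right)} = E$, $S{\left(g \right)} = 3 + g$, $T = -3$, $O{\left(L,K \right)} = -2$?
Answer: $0$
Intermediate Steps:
$x = 6$
$X{\left(Z \right)} = - \frac{2}{Z}$
$X{\left(P{\left(x \right)} \right)} 9 S{\left(T \right)} = - \frac{2}{6} \cdot 9 \left(3 - 3\right) = \left(-2\right) \frac{1}{6} \cdot 9 \cdot 0 = \left(- \frac{1}{3}\right) 9 \cdot 0 = \left(-3\right) 0 = 0$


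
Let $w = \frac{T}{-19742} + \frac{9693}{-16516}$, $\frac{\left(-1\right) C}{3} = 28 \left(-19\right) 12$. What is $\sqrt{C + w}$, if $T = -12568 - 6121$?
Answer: $\frac{\sqrt{127260713036480329729}}{81514718} \approx 138.39$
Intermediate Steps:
$C = 19152$ ($C = - 3 \cdot 28 \left(-19\right) 12 = - 3 \left(\left(-532\right) 12\right) = \left(-3\right) \left(-6384\right) = 19152$)
$T = -18689$
$w = \frac{58654159}{163029436}$ ($w = - \frac{18689}{-19742} + \frac{9693}{-16516} = \left(-18689\right) \left(- \frac{1}{19742}\right) + 9693 \left(- \frac{1}{16516}\right) = \frac{18689}{19742} - \frac{9693}{16516} = \frac{58654159}{163029436} \approx 0.35978$)
$\sqrt{C + w} = \sqrt{19152 + \frac{58654159}{163029436}} = \sqrt{\frac{3122398412431}{163029436}} = \frac{\sqrt{127260713036480329729}}{81514718}$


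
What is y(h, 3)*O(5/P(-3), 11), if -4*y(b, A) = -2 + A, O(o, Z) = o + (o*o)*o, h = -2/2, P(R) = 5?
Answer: -½ ≈ -0.50000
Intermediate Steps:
h = -1 (h = -2*½ = -1)
O(o, Z) = o + o³ (O(o, Z) = o + o²*o = o + o³)
y(b, A) = ½ - A/4 (y(b, A) = -(-2 + A)/4 = ½ - A/4)
y(h, 3)*O(5/P(-3), 11) = (½ - ¼*3)*(5/5 + (5/5)³) = (½ - ¾)*(5*(⅕) + (5*(⅕))³) = -(1 + 1³)/4 = -(1 + 1)/4 = -¼*2 = -½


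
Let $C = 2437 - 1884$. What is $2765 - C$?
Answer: $2212$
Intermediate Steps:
$C = 553$
$2765 - C = 2765 - 553 = 2212$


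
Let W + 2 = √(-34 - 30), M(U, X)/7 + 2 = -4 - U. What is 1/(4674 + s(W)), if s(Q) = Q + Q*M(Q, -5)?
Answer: 647/3350224 + 13*I/3350224 ≈ 0.00019312 + 3.8803e-6*I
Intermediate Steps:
M(U, X) = -42 - 7*U (M(U, X) = -14 + 7*(-4 - U) = -14 + (-28 - 7*U) = -42 - 7*U)
W = -2 + 8*I (W = -2 + √(-34 - 30) = -2 + √(-64) = -2 + 8*I ≈ -2.0 + 8.0*I)
s(Q) = Q + Q*(-42 - 7*Q)
1/(4674 + s(W)) = 1/(4674 - (-2 + 8*I)*(41 + 7*(-2 + 8*I))) = 1/(4674 - (-2 + 8*I)*(41 + (-14 + 56*I))) = 1/(4674 - (-2 + 8*I)*(27 + 56*I))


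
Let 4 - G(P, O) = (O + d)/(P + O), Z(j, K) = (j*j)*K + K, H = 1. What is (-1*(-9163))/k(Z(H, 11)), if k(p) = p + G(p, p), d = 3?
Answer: 403172/1119 ≈ 360.30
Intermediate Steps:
Z(j, K) = K + K*j**2 (Z(j, K) = j**2*K + K = K*j**2 + K = K + K*j**2)
G(P, O) = 4 - (3 + O)/(O + P) (G(P, O) = 4 - (O + 3)/(P + O) = 4 - (3 + O)/(O + P))
k(p) = p + (-3 + 7*p)/(2*p) (k(p) = p + (-3 + 3*p + 4*p)/(p + p) = p + (-3 + 7*p)/((2*p)) = p + (1/(2*p))*(-3 + 7*p) = p + (-3 + 7*p)/(2*p))
(-1*(-9163))/k(Z(H, 11)) = (-1*(-9163))/(7/2 + 11*(1 + 1**2) - 3*1/(11*(1 + 1**2))/2) = 9163/(7/2 + 11*(1 + 1) - 3*1/(11*(1 + 1))/2) = 9163/(7/2 + 11*2 - 3/(2*(11*2))) = 9163/(7/2 + 22 - 3/2/22) = 9163/(7/2 + 22 - 3/2*1/22) = 9163/(7/2 + 22 - 3/44) = 9163/(1119/44) = 9163*(44/1119) = 403172/1119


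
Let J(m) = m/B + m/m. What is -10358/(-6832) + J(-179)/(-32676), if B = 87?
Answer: 525829915/346823064 ≈ 1.5161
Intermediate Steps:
J(m) = 1 + m/87 (J(m) = m/87 + m/m = m*(1/87) + 1 = m/87 + 1 = 1 + m/87)
-10358/(-6832) + J(-179)/(-32676) = -10358/(-6832) + (1 + (1/87)*(-179))/(-32676) = -10358*(-1/6832) + (1 - 179/87)*(-1/32676) = 5179/3416 - 92/87*(-1/32676) = 5179/3416 + 23/710703 = 525829915/346823064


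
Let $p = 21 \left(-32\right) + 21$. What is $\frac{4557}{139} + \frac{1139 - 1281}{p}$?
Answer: $\frac{2986345}{90489} \approx 33.002$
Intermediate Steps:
$p = -651$ ($p = -672 + 21 = -651$)
$\frac{4557}{139} + \frac{1139 - 1281}{p} = \frac{4557}{139} + \frac{1139 - 1281}{-651} = 4557 \cdot \frac{1}{139} + \left(1139 - 1281\right) \left(- \frac{1}{651}\right) = \frac{4557}{139} - - \frac{142}{651} = \frac{4557}{139} + \frac{142}{651} = \frac{2986345}{90489}$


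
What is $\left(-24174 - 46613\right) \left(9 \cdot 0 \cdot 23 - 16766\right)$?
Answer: $1186814842$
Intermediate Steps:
$\left(-24174 - 46613\right) \left(9 \cdot 0 \cdot 23 - 16766\right) = - 70787 \left(0 \cdot 23 - 16766\right) = - 70787 \left(0 - 16766\right) = \left(-70787\right) \left(-16766\right) = 1186814842$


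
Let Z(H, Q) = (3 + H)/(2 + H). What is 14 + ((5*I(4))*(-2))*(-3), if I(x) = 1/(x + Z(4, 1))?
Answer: 614/31 ≈ 19.806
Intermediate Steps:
Z(H, Q) = (3 + H)/(2 + H)
I(x) = 1/(7/6 + x) (I(x) = 1/(x + (3 + 4)/(2 + 4)) = 1/(x + 7/6) = 1/(7/6 + x))
14 + ((5*I(4))*(-2))*(-3) = 14 + ((5*(6/(7 + 6*4)))*(-2))*(-3) = 14 + ((5*(6/(7 + 24)))*(-2))*(-3) = 14 + ((5*(6/31))*(-2))*(-3) = 14 + ((30/31)*(-2))*(-3) = 14 - 60/31*(-3) = 14 + 180/31 = 614/31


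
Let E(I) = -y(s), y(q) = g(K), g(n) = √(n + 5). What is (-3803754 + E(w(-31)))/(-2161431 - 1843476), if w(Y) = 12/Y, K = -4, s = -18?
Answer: 3803755/4004907 ≈ 0.94977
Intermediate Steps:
g(n) = √(5 + n)
y(q) = 1 (y(q) = √(5 - 4) = √1 = 1)
E(I) = -1 (E(I) = -1*1 = -1)
(-3803754 + E(w(-31)))/(-2161431 - 1843476) = (-3803754 - 1)/(-2161431 - 1843476) = -3803755/(-4004907) = -3803755*(-1/4004907) = 3803755/4004907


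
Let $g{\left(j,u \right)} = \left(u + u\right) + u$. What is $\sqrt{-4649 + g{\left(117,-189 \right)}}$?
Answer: $4 i \sqrt{326} \approx 72.222 i$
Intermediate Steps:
$g{\left(j,u \right)} = 3 u$ ($g{\left(j,u \right)} = 2 u + u = 3 u$)
$\sqrt{-4649 + g{\left(117,-189 \right)}} = \sqrt{-4649 + 3 \left(-189\right)} = \sqrt{-4649 - 567} = \sqrt{-5216} = 4 i \sqrt{326}$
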